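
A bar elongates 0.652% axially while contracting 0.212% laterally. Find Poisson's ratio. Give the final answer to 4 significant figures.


nu = -epsilon_lat / epsilon_axial
Lateral strain is contraction (negative), so using magnitudes:
nu = 0.212 / 0.652
nu = 0.3252


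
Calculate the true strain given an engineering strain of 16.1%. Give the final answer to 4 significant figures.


epsilon_true = ln(1 + epsilon_eng)
epsilon_true = ln(1 + 0.161)
epsilon_true = 0.1493


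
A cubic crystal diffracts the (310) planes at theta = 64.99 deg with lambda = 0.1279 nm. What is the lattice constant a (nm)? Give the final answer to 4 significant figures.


d = lambda / (2*sin(theta))
d = 0.1279 / (2*sin(64.99 deg))
d = 0.0705668 nm
a = d * sqrt(h^2+k^2+l^2) = 0.0705668 * sqrt(10)
a = 0.2232 nm


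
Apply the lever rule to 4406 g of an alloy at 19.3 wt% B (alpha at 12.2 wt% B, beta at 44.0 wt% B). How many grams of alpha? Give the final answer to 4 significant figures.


f_alpha = (C_beta - C0) / (C_beta - C_alpha)
f_alpha = (44.0 - 19.3) / (44.0 - 12.2) = 0.77673
m_alpha = f_alpha * m_total = 0.77673 * 4406 = 3422 g


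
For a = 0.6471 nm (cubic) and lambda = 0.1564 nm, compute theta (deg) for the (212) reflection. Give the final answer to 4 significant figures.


d = a / sqrt(h^2+k^2+l^2)
d = 0.6471 / sqrt(9) = 0.2157 nm
lambda = 2*d*sin(theta)  =>  sin(theta) = lambda / (2*d)
sin(theta) = 0.1564 / (2 * 0.2157) = 0.362541
theta = 21.26 deg


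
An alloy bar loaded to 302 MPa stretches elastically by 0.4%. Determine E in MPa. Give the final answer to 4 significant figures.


E = sigma / epsilon
epsilon = 0.4% = 4e-03
E = 302 / 4e-03
E = 75500 MPa


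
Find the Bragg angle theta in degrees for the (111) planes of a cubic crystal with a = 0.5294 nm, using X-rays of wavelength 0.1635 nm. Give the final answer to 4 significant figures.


d = a / sqrt(h^2+k^2+l^2)
d = 0.5294 / sqrt(3) = 0.305649 nm
lambda = 2*d*sin(theta)  =>  sin(theta) = lambda / (2*d)
sin(theta) = 0.1635 / (2 * 0.305649) = 0.267463
theta = 15.51 deg


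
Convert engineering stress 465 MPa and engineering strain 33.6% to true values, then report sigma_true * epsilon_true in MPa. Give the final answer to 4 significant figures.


sigma_true = sigma_eng * (1 + epsilon_eng)
sigma_true = 465 * (1 + 0.336) = 621.24 MPa
epsilon_true = ln(1 + epsilon_eng)
epsilon_true = ln(1 + 0.336) = 0.28968
sigma_true * epsilon_true = 621.24 * 0.28968 = 180 MPa


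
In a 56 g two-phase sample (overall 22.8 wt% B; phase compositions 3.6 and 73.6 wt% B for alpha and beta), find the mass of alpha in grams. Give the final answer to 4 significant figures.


f_alpha = (C_beta - C0) / (C_beta - C_alpha)
f_alpha = (73.6 - 22.8) / (73.6 - 3.6) = 0.725714
m_alpha = f_alpha * m_total = 0.725714 * 56 = 40.64 g


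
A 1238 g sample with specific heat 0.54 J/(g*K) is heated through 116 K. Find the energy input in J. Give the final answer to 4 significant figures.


Q = m * cp * dT
Q = 1238 * 0.54 * 116
Q = 77550 J


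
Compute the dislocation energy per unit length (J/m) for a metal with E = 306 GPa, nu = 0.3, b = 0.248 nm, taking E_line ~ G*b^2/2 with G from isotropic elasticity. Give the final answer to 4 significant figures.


Step 1: G = E / (2*(1+nu))
G = 306 / (2*(1+0.3)) = 117.692 GPa = 1.17692e+11 Pa
Step 2: E_line = G*b^2/2
b = 0.248 nm = 2.48e-10 m
E_line = 0.5 * 1.17692e+11 * (2.48e-10)^2 = 3.619e-09 J/m


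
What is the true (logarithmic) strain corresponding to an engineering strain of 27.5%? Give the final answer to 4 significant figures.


epsilon_true = ln(1 + epsilon_eng)
epsilon_true = ln(1 + 0.275)
epsilon_true = 0.2429


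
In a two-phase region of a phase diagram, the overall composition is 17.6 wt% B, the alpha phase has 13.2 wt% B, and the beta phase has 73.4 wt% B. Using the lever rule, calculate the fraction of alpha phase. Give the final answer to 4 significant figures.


f_alpha = (C_beta - C0) / (C_beta - C_alpha)
f_alpha = (73.4 - 17.6) / (73.4 - 13.2)
f_alpha = 0.9269


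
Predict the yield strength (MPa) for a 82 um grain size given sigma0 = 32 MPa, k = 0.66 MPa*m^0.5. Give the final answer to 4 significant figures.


sigma_y = sigma0 + k / sqrt(d)
d = 82 um = 8.2e-05 m
sigma_y = 32 + 0.66 / sqrt(8.2e-05)
sigma_y = 104.9 MPa


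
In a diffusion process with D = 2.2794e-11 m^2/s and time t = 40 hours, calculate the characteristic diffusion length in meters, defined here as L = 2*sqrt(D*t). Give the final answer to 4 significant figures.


t = 40 hr = 144000 s
Diffusion length = 2*sqrt(D*t)
= 2*sqrt(2.2794e-11 * 144000)
= 3.623e-03 m


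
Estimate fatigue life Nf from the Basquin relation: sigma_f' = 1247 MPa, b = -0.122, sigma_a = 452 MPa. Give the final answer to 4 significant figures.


sigma_a = sigma_f' * (2*Nf)^b
2*Nf = (sigma_a / sigma_f')^(1/b)
2*Nf = (452 / 1247)^(1/-0.122)
2*Nf = 4097.55
Nf = 2049 cycles


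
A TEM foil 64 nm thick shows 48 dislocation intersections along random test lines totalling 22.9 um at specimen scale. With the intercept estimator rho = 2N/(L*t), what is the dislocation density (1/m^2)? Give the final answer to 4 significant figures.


rho = 2N / (L * t)
L = 22.9 um = 2.29e-05 m, t = 64 nm = 6.4e-08 m
rho = 2 * 48 / (2.29e-05 * 6.4e-08)
rho = 6.55e+13 1/m^2


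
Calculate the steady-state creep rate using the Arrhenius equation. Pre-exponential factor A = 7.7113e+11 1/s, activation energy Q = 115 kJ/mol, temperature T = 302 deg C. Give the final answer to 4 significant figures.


rate = A * exp(-Q / (R*T))
T = 302 + 273.15 = 575.15 K
rate = 7.7113e+11 * exp(-115e3 / (8.314 * 575.15))
rate = 27.7 1/s


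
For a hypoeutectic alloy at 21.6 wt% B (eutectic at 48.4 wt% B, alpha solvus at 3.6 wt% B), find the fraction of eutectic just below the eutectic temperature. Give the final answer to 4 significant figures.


f_primary = (C_e - C0) / (C_e - C_alpha_max)
f_primary = (48.4 - 21.6) / (48.4 - 3.6)
f_primary = 0.598214
f_eutectic = 1 - 0.598214 = 0.4018


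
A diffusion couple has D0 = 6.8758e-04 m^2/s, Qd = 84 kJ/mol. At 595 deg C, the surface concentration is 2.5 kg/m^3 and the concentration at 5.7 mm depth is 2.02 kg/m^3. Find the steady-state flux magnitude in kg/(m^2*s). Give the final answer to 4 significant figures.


Step 1: D = D0 * exp(-Qd/(R*T))
T = 595 + 273.15 = 868.15 K
D = 6.8758e-04 * exp(-84e3 / (8.314 * 868.15)) = 6.06805e-09 m^2/s
Step 2: J = D * (C1 - C2) / dx
J = 6.06805e-09 * (2.5 - 2.02) / 5.7e-03
J = 5.11e-07 kg/(m^2*s)


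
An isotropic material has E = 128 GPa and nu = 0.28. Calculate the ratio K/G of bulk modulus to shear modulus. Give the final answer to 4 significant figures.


G = E / (2*(1+nu))
G = 128 / (2*(1+0.28)) = 50 GPa
K = E / (3*(1-2*nu))
K = 128 / (3*(1-2*0.28)) = 96.9697 GPa
K/G = 96.9697 / 50 = 1.939


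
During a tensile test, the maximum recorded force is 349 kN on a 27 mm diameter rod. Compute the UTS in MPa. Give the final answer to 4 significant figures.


A0 = pi*(d/2)^2 = pi*(27/2)^2 = 572.555 mm^2
UTS = F_max / A0 = 349*1000 / 572.555
UTS = 609.5 MPa


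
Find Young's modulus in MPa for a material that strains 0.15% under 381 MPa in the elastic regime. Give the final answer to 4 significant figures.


E = sigma / epsilon
epsilon = 0.15% = 1.5e-03
E = 381 / 1.5e-03
E = 254000 MPa


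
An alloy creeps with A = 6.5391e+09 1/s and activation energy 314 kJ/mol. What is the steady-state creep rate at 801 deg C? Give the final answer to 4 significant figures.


rate = A * exp(-Q / (R*T))
T = 801 + 273.15 = 1074.15 K
rate = 6.5391e+09 * exp(-314e3 / (8.314 * 1074.15))
rate = 3.512e-06 1/s


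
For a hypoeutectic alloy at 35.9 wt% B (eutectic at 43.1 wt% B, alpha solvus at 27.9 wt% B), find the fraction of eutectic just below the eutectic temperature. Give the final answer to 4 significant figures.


f_primary = (C_e - C0) / (C_e - C_alpha_max)
f_primary = (43.1 - 35.9) / (43.1 - 27.9)
f_primary = 0.473684
f_eutectic = 1 - 0.473684 = 0.5263


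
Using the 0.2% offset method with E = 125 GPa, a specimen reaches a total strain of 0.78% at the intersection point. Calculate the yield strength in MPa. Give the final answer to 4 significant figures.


Offset strain = 0.002
Elastic strain at yield = total_strain - offset = 7.8e-03 - 0.002 = 5.8e-03
sigma_y = E * elastic_strain = 125000 * 5.8e-03
sigma_y = 725 MPa


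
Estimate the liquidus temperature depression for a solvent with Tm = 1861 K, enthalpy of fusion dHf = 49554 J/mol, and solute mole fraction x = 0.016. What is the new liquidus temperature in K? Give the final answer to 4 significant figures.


dT = R*Tm^2*x / dHf
dT = 8.314 * 1861^2 * 0.016 / 49554
dT = 9.29703 K
T_new = 1861 - 9.29703 = 1852 K


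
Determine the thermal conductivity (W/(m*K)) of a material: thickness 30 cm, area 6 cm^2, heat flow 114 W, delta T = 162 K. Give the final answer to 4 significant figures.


k = Q*L / (A*dT)
L = 0.3 m, A = 6e-04 m^2
k = 114 * 0.3 / (6e-04 * 162)
k = 351.9 W/(m*K)


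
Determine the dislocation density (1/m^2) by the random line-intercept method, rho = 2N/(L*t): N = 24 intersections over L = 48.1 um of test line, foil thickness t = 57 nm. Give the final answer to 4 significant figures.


rho = 2N / (L * t)
L = 48.1 um = 4.81e-05 m, t = 57 nm = 5.7e-08 m
rho = 2 * 24 / (4.81e-05 * 5.7e-08)
rho = 1.751e+13 1/m^2


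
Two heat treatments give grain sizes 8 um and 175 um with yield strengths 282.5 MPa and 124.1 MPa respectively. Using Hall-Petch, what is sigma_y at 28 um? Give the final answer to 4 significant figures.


sigma_y = sigma0 + k / sqrt(d)
1/sqrt(d1) = 1/sqrt(8e-06) = 353.553;  1/sqrt(d2) = 75.5929
k = (sigma1 - sigma2) / (1/sqrt(d1) - 1/sqrt(d2)) = (282.5 - 124.1) / (353.553 - 75.5929) = 0.569865 MPa*m^0.5
sigma0 = sigma1 - k/sqrt(d1) = 282.5 - 0.569865*353.553 = 81.0222 MPa
sigma_y(d3) = 81.0222 + 0.569865 / sqrt(2.8e-05) = 188.7 MPa


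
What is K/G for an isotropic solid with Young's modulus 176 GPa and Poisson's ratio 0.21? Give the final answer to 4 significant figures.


G = E / (2*(1+nu))
G = 176 / (2*(1+0.21)) = 72.7273 GPa
K = E / (3*(1-2*nu))
K = 176 / (3*(1-2*0.21)) = 101.149 GPa
K/G = 101.149 / 72.7273 = 1.391


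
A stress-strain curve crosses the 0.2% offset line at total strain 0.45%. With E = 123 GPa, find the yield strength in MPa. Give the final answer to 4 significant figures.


Offset strain = 0.002
Elastic strain at yield = total_strain - offset = 4.5e-03 - 0.002 = 2.5e-03
sigma_y = E * elastic_strain = 123000 * 2.5e-03
sigma_y = 307.5 MPa


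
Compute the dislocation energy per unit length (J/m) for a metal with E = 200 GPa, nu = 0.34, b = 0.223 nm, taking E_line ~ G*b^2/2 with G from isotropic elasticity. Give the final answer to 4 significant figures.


Step 1: G = E / (2*(1+nu))
G = 200 / (2*(1+0.34)) = 74.6269 GPa = 7.46269e+10 Pa
Step 2: E_line = G*b^2/2
b = 0.223 nm = 2.23e-10 m
E_line = 0.5 * 7.46269e+10 * (2.23e-10)^2 = 1.856e-09 J/m


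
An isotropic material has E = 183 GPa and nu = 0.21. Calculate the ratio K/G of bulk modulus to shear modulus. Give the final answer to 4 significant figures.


G = E / (2*(1+nu))
G = 183 / (2*(1+0.21)) = 75.6198 GPa
K = E / (3*(1-2*nu))
K = 183 / (3*(1-2*0.21)) = 105.172 GPa
K/G = 105.172 / 75.6198 = 1.391


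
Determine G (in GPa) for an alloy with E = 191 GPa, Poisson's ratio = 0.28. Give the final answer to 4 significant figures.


G = E / (2*(1+nu))
G = 191 / (2*(1+0.28))
G = 74.61 GPa


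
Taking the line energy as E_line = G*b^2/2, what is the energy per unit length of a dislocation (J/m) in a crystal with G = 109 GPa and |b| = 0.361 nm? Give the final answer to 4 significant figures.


E = G*b^2/2
b = 0.361 nm = 3.61e-10 m
G = 109 GPa = 1.09e+11 Pa
E = 0.5 * 1.09e+11 * (3.61e-10)^2
E = 7.102e-09 J/m


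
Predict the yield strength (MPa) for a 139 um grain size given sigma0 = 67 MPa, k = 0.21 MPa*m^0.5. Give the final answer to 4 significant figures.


sigma_y = sigma0 + k / sqrt(d)
d = 139 um = 1.39e-04 m
sigma_y = 67 + 0.21 / sqrt(1.39e-04)
sigma_y = 84.81 MPa


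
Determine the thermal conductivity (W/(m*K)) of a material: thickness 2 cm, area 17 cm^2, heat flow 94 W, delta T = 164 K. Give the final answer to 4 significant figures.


k = Q*L / (A*dT)
L = 0.02 m, A = 1.7e-03 m^2
k = 94 * 0.02 / (1.7e-03 * 164)
k = 6.743 W/(m*K)


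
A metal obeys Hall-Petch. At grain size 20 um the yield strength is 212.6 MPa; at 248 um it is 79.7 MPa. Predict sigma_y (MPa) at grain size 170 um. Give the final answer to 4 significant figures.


sigma_y = sigma0 + k / sqrt(d)
1/sqrt(d1) = 1/sqrt(2e-05) = 223.607;  1/sqrt(d2) = 63.5001
k = (sigma1 - sigma2) / (1/sqrt(d1) - 1/sqrt(d2)) = (212.6 - 79.7) / (223.607 - 63.5001) = 0.830071 MPa*m^0.5
sigma0 = sigma1 - k/sqrt(d1) = 212.6 - 0.830071*223.607 = 26.9904 MPa
sigma_y(d3) = 26.9904 + 0.830071 / sqrt(1.7e-04) = 90.65 MPa


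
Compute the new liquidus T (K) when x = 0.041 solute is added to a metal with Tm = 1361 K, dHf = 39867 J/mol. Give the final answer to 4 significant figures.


dT = R*Tm^2*x / dHf
dT = 8.314 * 1361^2 * 0.041 / 39867
dT = 15.8379 K
T_new = 1361 - 15.8379 = 1345 K


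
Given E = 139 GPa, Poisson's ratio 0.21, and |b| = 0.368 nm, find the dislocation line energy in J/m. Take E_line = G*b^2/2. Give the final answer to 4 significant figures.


Step 1: G = E / (2*(1+nu))
G = 139 / (2*(1+0.21)) = 57.438 GPa = 5.7438e+10 Pa
Step 2: E_line = G*b^2/2
b = 0.368 nm = 3.68e-10 m
E_line = 0.5 * 5.7438e+10 * (3.68e-10)^2 = 3.889e-09 J/m


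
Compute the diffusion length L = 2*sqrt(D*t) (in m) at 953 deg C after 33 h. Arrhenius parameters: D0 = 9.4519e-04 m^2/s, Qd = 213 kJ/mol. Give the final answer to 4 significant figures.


Step 1: D = D0 * exp(-Qd/(R*T))
T = 1226.15 K
D = 9.4519e-04 * exp(-213e3 / (8.314 * 1226.15)) = 7.9667e-13 m^2/s
Step 2: L = 2*sqrt(D*t)
t = 33 h = 118800 s
L = 2*sqrt(7.9667e-13 * 118800) = 6.153e-04 m


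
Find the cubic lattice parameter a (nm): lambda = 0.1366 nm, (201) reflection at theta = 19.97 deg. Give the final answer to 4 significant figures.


d = lambda / (2*sin(theta))
d = 0.1366 / (2*sin(19.97 deg))
d = 0.199984 nm
a = d * sqrt(h^2+k^2+l^2) = 0.199984 * sqrt(5)
a = 0.4472 nm


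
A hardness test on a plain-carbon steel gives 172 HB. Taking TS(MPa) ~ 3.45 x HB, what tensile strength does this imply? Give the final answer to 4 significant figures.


TS (MPa) = 3.45 * HB
TS = 3.45 * 172
TS = 593.4 MPa


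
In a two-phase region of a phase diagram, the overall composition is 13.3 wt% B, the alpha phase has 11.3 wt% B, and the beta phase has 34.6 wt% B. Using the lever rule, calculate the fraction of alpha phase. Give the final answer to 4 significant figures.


f_alpha = (C_beta - C0) / (C_beta - C_alpha)
f_alpha = (34.6 - 13.3) / (34.6 - 11.3)
f_alpha = 0.9142


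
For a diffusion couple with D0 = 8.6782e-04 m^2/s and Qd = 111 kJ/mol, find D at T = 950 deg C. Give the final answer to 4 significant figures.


D = D0 * exp(-Qd / (R*T))
T = 1223.15 K
D = 8.6782e-04 * exp(-111e3 / (8.314 * 1223.15))
D = 1.578e-08 m^2/s


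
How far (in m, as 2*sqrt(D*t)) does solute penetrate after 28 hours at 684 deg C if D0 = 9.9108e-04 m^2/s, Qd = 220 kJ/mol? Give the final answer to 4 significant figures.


Step 1: D = D0 * exp(-Qd/(R*T))
T = 957.15 K
D = 9.9108e-04 * exp(-220e3 / (8.314 * 957.15)) = 9.76323e-16 m^2/s
Step 2: L = 2*sqrt(D*t)
t = 28 h = 100800 s
L = 2*sqrt(9.76323e-16 * 100800) = 1.984e-05 m


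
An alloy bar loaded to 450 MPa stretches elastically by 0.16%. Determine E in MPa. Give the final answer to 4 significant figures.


E = sigma / epsilon
epsilon = 0.16% = 1.6e-03
E = 450 / 1.6e-03
E = 281300 MPa


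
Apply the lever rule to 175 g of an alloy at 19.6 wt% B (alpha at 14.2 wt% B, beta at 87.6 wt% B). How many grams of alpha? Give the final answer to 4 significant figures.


f_alpha = (C_beta - C0) / (C_beta - C_alpha)
f_alpha = (87.6 - 19.6) / (87.6 - 14.2) = 0.926431
m_alpha = f_alpha * m_total = 0.926431 * 175 = 162.1 g


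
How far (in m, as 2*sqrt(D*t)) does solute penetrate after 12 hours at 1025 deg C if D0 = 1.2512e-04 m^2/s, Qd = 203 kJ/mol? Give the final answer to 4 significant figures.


Step 1: D = D0 * exp(-Qd/(R*T))
T = 1298.15 K
D = 1.2512e-04 * exp(-203e3 / (8.314 * 1298.15)) = 8.48726e-13 m^2/s
Step 2: L = 2*sqrt(D*t)
t = 12 h = 43200 s
L = 2*sqrt(8.48726e-13 * 43200) = 3.83e-04 m


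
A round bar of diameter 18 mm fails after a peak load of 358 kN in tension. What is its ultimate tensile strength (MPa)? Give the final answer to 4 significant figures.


A0 = pi*(d/2)^2 = pi*(18/2)^2 = 254.469 mm^2
UTS = F_max / A0 = 358*1000 / 254.469
UTS = 1407 MPa


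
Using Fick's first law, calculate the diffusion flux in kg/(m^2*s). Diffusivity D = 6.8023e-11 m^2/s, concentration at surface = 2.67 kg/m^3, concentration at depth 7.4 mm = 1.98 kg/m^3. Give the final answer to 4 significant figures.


J = -D * (dC/dx) = D * (C1 - C2) / dx
J = 6.8023e-11 * (2.67 - 1.98) / 7.4e-03
J = 6.343e-09 kg/(m^2*s)


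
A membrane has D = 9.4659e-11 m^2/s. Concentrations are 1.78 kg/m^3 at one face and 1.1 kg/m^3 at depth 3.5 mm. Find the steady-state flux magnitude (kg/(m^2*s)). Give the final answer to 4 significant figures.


J = -D * (dC/dx) = D * (C1 - C2) / dx
J = 9.4659e-11 * (1.78 - 1.1) / 3.5e-03
J = 1.839e-08 kg/(m^2*s)


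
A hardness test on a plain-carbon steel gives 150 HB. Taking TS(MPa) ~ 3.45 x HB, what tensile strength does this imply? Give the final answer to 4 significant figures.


TS (MPa) = 3.45 * HB
TS = 3.45 * 150
TS = 517.5 MPa


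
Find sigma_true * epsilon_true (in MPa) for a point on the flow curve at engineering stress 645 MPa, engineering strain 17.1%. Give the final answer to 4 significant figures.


sigma_true = sigma_eng * (1 + epsilon_eng)
sigma_true = 645 * (1 + 0.171) = 755.295 MPa
epsilon_true = ln(1 + epsilon_eng)
epsilon_true = ln(1 + 0.171) = 0.157858
sigma_true * epsilon_true = 755.295 * 0.157858 = 119.2 MPa


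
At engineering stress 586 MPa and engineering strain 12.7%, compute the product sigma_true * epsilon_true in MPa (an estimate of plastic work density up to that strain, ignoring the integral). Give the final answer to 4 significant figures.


sigma_true = sigma_eng * (1 + epsilon_eng)
sigma_true = 586 * (1 + 0.127) = 660.422 MPa
epsilon_true = ln(1 + epsilon_eng)
epsilon_true = ln(1 + 0.127) = 0.119559
sigma_true * epsilon_true = 660.422 * 0.119559 = 78.96 MPa


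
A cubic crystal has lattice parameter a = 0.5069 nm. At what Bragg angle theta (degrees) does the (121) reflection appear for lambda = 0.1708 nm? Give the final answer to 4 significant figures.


d = a / sqrt(h^2+k^2+l^2)
d = 0.5069 / sqrt(6) = 0.206941 nm
lambda = 2*d*sin(theta)  =>  sin(theta) = lambda / (2*d)
sin(theta) = 0.1708 / (2 * 0.206941) = 0.412678
theta = 24.37 deg


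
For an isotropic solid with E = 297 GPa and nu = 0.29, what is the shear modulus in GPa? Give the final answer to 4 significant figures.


G = E / (2*(1+nu))
G = 297 / (2*(1+0.29))
G = 115.1 GPa


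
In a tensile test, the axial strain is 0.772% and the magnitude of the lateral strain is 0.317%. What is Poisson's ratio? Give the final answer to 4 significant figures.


nu = -epsilon_lat / epsilon_axial
Lateral strain is contraction (negative), so using magnitudes:
nu = 0.317 / 0.772
nu = 0.4106


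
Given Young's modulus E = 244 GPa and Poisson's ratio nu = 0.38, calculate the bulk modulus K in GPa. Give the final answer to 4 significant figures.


K = E / (3*(1-2*nu))
K = 244 / (3*(1-2*0.38))
K = 338.9 GPa


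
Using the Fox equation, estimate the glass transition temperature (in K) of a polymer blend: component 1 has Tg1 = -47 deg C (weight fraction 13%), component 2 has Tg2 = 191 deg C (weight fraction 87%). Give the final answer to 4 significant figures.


1/Tg = w1/Tg1 + w2/Tg2 (in Kelvin)
Tg1 = 226.15 K, Tg2 = 464.15 K
1/Tg = 0.13/226.15 + 0.87/464.15
Tg = 408.3 K


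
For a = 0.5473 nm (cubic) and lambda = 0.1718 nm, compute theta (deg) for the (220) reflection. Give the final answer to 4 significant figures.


d = a / sqrt(h^2+k^2+l^2)
d = 0.5473 / sqrt(8) = 0.1935 nm
lambda = 2*d*sin(theta)  =>  sin(theta) = lambda / (2*d)
sin(theta) = 0.1718 / (2 * 0.1935) = 0.443928
theta = 26.35 deg


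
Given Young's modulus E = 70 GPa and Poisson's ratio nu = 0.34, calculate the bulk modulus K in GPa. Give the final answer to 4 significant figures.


K = E / (3*(1-2*nu))
K = 70 / (3*(1-2*0.34))
K = 72.92 GPa


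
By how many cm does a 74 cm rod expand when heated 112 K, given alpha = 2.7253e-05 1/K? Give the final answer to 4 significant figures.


dL = L0 * alpha * dT
dL = 74 * 2.7253e-05 * 112
dL = 0.2259 cm


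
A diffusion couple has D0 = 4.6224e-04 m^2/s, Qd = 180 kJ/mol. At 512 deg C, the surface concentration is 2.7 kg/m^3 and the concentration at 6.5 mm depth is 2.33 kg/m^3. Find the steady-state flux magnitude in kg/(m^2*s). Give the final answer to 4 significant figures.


Step 1: D = D0 * exp(-Qd/(R*T))
T = 512 + 273.15 = 785.15 K
D = 4.6224e-04 * exp(-180e3 / (8.314 * 785.15)) = 4.8905e-16 m^2/s
Step 2: J = D * (C1 - C2) / dx
J = 4.8905e-16 * (2.7 - 2.33) / 6.5e-03
J = 2.784e-14 kg/(m^2*s)


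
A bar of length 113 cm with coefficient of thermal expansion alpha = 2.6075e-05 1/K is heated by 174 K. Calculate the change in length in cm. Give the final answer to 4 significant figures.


dL = L0 * alpha * dT
dL = 113 * 2.6075e-05 * 174
dL = 0.5127 cm


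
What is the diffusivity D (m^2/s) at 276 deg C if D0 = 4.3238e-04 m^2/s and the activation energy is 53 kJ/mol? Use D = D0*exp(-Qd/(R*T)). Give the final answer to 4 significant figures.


D = D0 * exp(-Qd / (R*T))
T = 549.15 K
D = 4.3238e-04 * exp(-53e3 / (8.314 * 549.15))
D = 3.93e-09 m^2/s


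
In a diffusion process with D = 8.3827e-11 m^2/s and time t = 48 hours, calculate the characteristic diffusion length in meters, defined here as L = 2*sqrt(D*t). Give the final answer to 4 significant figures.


t = 48 hr = 172800 s
Diffusion length = 2*sqrt(D*t)
= 2*sqrt(8.3827e-11 * 172800)
= 7.612e-03 m


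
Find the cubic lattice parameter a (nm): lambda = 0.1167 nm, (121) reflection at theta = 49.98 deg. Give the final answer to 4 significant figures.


d = lambda / (2*sin(theta))
d = 0.1167 / (2*sin(49.98 deg))
d = 0.0761928 nm
a = d * sqrt(h^2+k^2+l^2) = 0.0761928 * sqrt(6)
a = 0.1866 nm


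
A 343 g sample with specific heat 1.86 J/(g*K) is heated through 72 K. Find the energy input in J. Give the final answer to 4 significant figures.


Q = m * cp * dT
Q = 343 * 1.86 * 72
Q = 45930 J


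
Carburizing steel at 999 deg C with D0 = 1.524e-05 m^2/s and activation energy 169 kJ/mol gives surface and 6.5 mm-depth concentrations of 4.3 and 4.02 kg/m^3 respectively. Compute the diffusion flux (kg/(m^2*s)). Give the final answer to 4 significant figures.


Step 1: D = D0 * exp(-Qd/(R*T))
T = 999 + 273.15 = 1272.15 K
D = 1.524e-05 * exp(-169e3 / (8.314 * 1272.15)) = 1.75216e-12 m^2/s
Step 2: J = D * (C1 - C2) / dx
J = 1.75216e-12 * (4.3 - 4.02) / 6.5e-03
J = 7.548e-11 kg/(m^2*s)


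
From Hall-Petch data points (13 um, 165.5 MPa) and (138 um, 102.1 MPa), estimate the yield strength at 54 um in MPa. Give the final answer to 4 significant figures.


sigma_y = sigma0 + k / sqrt(d)
1/sqrt(d1) = 1/sqrt(1.3e-05) = 277.35;  1/sqrt(d2) = 85.1257
k = (sigma1 - sigma2) / (1/sqrt(d1) - 1/sqrt(d2)) = (165.5 - 102.1) / (277.35 - 85.1257) = 0.329823 MPa*m^0.5
sigma0 = sigma1 - k/sqrt(d1) = 165.5 - 0.329823*277.35 = 74.0236 MPa
sigma_y(d3) = 74.0236 + 0.329823 / sqrt(5.4e-05) = 118.9 MPa


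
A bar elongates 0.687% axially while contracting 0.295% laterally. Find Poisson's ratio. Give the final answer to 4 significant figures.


nu = -epsilon_lat / epsilon_axial
Lateral strain is contraction (negative), so using magnitudes:
nu = 0.295 / 0.687
nu = 0.4294


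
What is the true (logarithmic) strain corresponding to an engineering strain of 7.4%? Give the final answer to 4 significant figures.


epsilon_true = ln(1 + epsilon_eng)
epsilon_true = ln(1 + 0.074)
epsilon_true = 0.07139


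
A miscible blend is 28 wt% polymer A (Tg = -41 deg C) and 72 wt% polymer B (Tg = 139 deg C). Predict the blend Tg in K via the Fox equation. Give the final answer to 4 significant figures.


1/Tg = w1/Tg1 + w2/Tg2 (in Kelvin)
Tg1 = 232.15 K, Tg2 = 412.15 K
1/Tg = 0.28/232.15 + 0.72/412.15
Tg = 338.6 K


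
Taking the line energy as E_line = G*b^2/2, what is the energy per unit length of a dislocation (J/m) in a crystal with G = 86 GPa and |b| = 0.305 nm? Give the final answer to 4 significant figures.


E = G*b^2/2
b = 0.305 nm = 3.05e-10 m
G = 86 GPa = 8.6e+10 Pa
E = 0.5 * 8.6e+10 * (3.05e-10)^2
E = 4e-09 J/m


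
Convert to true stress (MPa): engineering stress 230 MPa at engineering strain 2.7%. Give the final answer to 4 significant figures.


sigma_true = sigma_eng * (1 + epsilon_eng)
sigma_true = 230 * (1 + 0.027)
sigma_true = 236.2 MPa


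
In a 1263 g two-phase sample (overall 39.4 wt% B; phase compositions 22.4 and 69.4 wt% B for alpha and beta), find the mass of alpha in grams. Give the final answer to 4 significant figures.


f_alpha = (C_beta - C0) / (C_beta - C_alpha)
f_alpha = (69.4 - 39.4) / (69.4 - 22.4) = 0.638298
m_alpha = f_alpha * m_total = 0.638298 * 1263 = 806.2 g


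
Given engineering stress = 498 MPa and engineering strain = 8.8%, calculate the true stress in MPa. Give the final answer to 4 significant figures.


sigma_true = sigma_eng * (1 + epsilon_eng)
sigma_true = 498 * (1 + 0.088)
sigma_true = 541.8 MPa


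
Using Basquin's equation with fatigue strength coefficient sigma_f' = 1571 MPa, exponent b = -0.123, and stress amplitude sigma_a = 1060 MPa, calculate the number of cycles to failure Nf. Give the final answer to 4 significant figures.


sigma_a = sigma_f' * (2*Nf)^b
2*Nf = (sigma_a / sigma_f')^(1/b)
2*Nf = (1060 / 1571)^(1/-0.123)
2*Nf = 24.5013
Nf = 12.25 cycles


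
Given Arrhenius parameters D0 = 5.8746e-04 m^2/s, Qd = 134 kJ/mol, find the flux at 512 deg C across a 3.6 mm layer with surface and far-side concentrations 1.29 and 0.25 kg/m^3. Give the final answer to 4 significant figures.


Step 1: D = D0 * exp(-Qd/(R*T))
T = 512 + 273.15 = 785.15 K
D = 5.8746e-04 * exp(-134e3 / (8.314 * 785.15)) = 7.14288e-13 m^2/s
Step 2: J = D * (C1 - C2) / dx
J = 7.14288e-13 * (1.29 - 0.25) / 3.6e-03
J = 2.063e-10 kg/(m^2*s)


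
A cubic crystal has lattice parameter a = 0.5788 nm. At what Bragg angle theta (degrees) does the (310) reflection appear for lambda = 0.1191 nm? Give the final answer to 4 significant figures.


d = a / sqrt(h^2+k^2+l^2)
d = 0.5788 / sqrt(10) = 0.183033 nm
lambda = 2*d*sin(theta)  =>  sin(theta) = lambda / (2*d)
sin(theta) = 0.1191 / (2 * 0.183033) = 0.325352
theta = 18.99 deg


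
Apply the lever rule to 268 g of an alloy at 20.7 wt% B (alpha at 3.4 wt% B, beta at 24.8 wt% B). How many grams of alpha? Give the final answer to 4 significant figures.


f_alpha = (C_beta - C0) / (C_beta - C_alpha)
f_alpha = (24.8 - 20.7) / (24.8 - 3.4) = 0.191589
m_alpha = f_alpha * m_total = 0.191589 * 268 = 51.35 g


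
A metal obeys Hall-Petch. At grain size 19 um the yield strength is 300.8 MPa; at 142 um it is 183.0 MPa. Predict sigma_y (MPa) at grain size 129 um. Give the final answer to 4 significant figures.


sigma_y = sigma0 + k / sqrt(d)
1/sqrt(d1) = 1/sqrt(1.9e-05) = 229.416;  1/sqrt(d2) = 83.9181
k = (sigma1 - sigma2) / (1/sqrt(d1) - 1/sqrt(d2)) = (300.8 - 183.0) / (229.416 - 83.9181) = 0.809635 MPa*m^0.5
sigma0 = sigma1 - k/sqrt(d1) = 300.8 - 0.809635*229.416 = 115.057 MPa
sigma_y(d3) = 115.057 + 0.809635 / sqrt(1.29e-04) = 186.3 MPa


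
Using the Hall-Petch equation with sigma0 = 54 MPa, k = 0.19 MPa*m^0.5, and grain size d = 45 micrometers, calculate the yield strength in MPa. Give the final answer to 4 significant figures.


sigma_y = sigma0 + k / sqrt(d)
d = 45 um = 4.5e-05 m
sigma_y = 54 + 0.19 / sqrt(4.5e-05)
sigma_y = 82.32 MPa


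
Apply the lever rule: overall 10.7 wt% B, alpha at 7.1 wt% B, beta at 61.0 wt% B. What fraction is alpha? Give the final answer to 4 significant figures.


f_alpha = (C_beta - C0) / (C_beta - C_alpha)
f_alpha = (61.0 - 10.7) / (61.0 - 7.1)
f_alpha = 0.9332


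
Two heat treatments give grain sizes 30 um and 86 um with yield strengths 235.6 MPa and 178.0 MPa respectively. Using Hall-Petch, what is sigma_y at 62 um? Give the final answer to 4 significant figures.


sigma_y = sigma0 + k / sqrt(d)
1/sqrt(d1) = 1/sqrt(3e-05) = 182.574;  1/sqrt(d2) = 107.833
k = (sigma1 - sigma2) / (1/sqrt(d1) - 1/sqrt(d2)) = (235.6 - 178.0) / (182.574 - 107.833) = 0.770657 MPa*m^0.5
sigma0 = sigma1 - k/sqrt(d1) = 235.6 - 0.770657*182.574 = 94.8979 MPa
sigma_y(d3) = 94.8979 + 0.770657 / sqrt(6.2e-05) = 192.8 MPa


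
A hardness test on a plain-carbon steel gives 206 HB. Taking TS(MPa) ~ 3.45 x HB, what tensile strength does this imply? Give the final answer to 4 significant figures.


TS (MPa) = 3.45 * HB
TS = 3.45 * 206
TS = 710.7 MPa


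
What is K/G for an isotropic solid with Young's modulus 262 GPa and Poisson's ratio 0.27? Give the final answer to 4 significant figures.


G = E / (2*(1+nu))
G = 262 / (2*(1+0.27)) = 103.15 GPa
K = E / (3*(1-2*nu))
K = 262 / (3*(1-2*0.27)) = 189.855 GPa
K/G = 189.855 / 103.15 = 1.841


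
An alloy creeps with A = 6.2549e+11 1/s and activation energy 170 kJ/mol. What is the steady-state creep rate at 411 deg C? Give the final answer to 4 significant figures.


rate = A * exp(-Q / (R*T))
T = 411 + 273.15 = 684.15 K
rate = 6.2549e+11 * exp(-170e3 / (8.314 * 684.15))
rate = 0.06551 1/s


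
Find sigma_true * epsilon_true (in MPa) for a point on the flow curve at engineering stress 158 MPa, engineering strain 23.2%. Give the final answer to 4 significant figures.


sigma_true = sigma_eng * (1 + epsilon_eng)
sigma_true = 158 * (1 + 0.232) = 194.656 MPa
epsilon_true = ln(1 + epsilon_eng)
epsilon_true = ln(1 + 0.232) = 0.208639
sigma_true * epsilon_true = 194.656 * 0.208639 = 40.61 MPa


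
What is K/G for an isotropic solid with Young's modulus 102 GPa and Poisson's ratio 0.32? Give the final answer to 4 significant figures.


G = E / (2*(1+nu))
G = 102 / (2*(1+0.32)) = 38.6364 GPa
K = E / (3*(1-2*nu))
K = 102 / (3*(1-2*0.32)) = 94.4444 GPa
K/G = 94.4444 / 38.6364 = 2.444


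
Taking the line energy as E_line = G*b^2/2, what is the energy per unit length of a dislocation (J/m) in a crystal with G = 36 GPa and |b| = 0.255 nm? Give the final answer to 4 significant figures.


E = G*b^2/2
b = 0.255 nm = 2.55e-10 m
G = 36 GPa = 3.6e+10 Pa
E = 0.5 * 3.6e+10 * (2.55e-10)^2
E = 1.17e-09 J/m


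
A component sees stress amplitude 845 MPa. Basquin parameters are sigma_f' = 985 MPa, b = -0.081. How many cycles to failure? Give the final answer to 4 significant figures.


sigma_a = sigma_f' * (2*Nf)^b
2*Nf = (sigma_a / sigma_f')^(1/b)
2*Nf = (845 / 985)^(1/-0.081)
2*Nf = 6.63696
Nf = 3.318 cycles


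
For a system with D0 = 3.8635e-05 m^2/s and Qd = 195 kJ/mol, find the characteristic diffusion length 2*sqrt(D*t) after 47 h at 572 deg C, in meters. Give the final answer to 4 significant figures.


Step 1: D = D0 * exp(-Qd/(R*T))
T = 845.15 K
D = 3.8635e-05 * exp(-195e3 / (8.314 * 845.15)) = 3.42403e-17 m^2/s
Step 2: L = 2*sqrt(D*t)
t = 47 h = 169200 s
L = 2*sqrt(3.42403e-17 * 169200) = 4.814e-06 m


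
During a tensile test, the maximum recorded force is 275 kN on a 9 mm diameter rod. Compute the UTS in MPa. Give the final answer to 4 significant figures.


A0 = pi*(d/2)^2 = pi*(9/2)^2 = 63.6173 mm^2
UTS = F_max / A0 = 275*1000 / 63.6173
UTS = 4323 MPa


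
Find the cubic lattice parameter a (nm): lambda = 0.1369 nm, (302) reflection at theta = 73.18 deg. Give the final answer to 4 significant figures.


d = lambda / (2*sin(theta))
d = 0.1369 / (2*sin(73.18 deg))
d = 0.0715093 nm
a = d * sqrt(h^2+k^2+l^2) = 0.0715093 * sqrt(13)
a = 0.2578 nm


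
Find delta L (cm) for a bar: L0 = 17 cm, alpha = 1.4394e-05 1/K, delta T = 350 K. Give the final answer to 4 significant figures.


dL = L0 * alpha * dT
dL = 17 * 1.4394e-05 * 350
dL = 0.08564 cm


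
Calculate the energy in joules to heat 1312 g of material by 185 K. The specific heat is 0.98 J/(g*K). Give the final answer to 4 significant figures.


Q = m * cp * dT
Q = 1312 * 0.98 * 185
Q = 237900 J


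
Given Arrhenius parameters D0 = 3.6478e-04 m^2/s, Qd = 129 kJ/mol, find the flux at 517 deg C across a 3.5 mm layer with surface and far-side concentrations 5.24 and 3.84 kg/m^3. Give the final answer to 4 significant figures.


Step 1: D = D0 * exp(-Qd/(R*T))
T = 517 + 273.15 = 790.15 K
D = 3.6478e-04 * exp(-129e3 / (8.314 * 790.15)) = 1.08116e-12 m^2/s
Step 2: J = D * (C1 - C2) / dx
J = 1.08116e-12 * (5.24 - 3.84) / 3.5e-03
J = 4.325e-10 kg/(m^2*s)


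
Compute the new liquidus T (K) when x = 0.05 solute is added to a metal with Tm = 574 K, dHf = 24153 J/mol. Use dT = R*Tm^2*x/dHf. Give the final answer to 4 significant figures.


dT = R*Tm^2*x / dHf
dT = 8.314 * 574^2 * 0.05 / 24153
dT = 5.67065 K
T_new = 574 - 5.67065 = 568.3 K


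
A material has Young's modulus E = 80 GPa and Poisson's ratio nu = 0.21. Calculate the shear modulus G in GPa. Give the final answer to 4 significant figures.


G = E / (2*(1+nu))
G = 80 / (2*(1+0.21))
G = 33.06 GPa


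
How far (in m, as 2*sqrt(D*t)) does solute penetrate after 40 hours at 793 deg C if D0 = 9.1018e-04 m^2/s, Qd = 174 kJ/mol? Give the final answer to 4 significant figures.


Step 1: D = D0 * exp(-Qd/(R*T))
T = 1066.15 K
D = 9.1018e-04 * exp(-174e3 / (8.314 * 1066.15)) = 2.7159e-12 m^2/s
Step 2: L = 2*sqrt(D*t)
t = 40 h = 144000 s
L = 2*sqrt(2.7159e-12 * 144000) = 1.251e-03 m


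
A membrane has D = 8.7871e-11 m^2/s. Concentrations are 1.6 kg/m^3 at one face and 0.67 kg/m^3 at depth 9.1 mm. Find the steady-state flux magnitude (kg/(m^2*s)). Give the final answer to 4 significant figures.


J = -D * (dC/dx) = D * (C1 - C2) / dx
J = 8.7871e-11 * (1.6 - 0.67) / 9.1e-03
J = 8.98e-09 kg/(m^2*s)


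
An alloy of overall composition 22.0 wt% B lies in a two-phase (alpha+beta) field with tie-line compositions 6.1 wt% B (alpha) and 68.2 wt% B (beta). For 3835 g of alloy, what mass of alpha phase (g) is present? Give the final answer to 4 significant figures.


f_alpha = (C_beta - C0) / (C_beta - C_alpha)
f_alpha = (68.2 - 22.0) / (68.2 - 6.1) = 0.743961
m_alpha = f_alpha * m_total = 0.743961 * 3835 = 2853 g


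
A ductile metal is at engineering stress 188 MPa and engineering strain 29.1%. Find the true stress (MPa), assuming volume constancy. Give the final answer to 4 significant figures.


sigma_true = sigma_eng * (1 + epsilon_eng)
sigma_true = 188 * (1 + 0.291)
sigma_true = 242.7 MPa


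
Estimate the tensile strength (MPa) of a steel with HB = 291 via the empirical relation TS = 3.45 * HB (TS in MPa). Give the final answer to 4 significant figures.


TS (MPa) = 3.45 * HB
TS = 3.45 * 291
TS = 1004 MPa


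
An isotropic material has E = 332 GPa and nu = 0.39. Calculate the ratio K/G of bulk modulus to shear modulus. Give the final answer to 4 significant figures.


G = E / (2*(1+nu))
G = 332 / (2*(1+0.39)) = 119.424 GPa
K = E / (3*(1-2*nu))
K = 332 / (3*(1-2*0.39)) = 503.03 GPa
K/G = 503.03 / 119.424 = 4.212


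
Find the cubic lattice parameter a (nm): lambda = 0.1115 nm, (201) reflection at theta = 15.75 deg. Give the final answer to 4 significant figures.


d = lambda / (2*sin(theta))
d = 0.1115 / (2*sin(15.75 deg))
d = 0.205386 nm
a = d * sqrt(h^2+k^2+l^2) = 0.205386 * sqrt(5)
a = 0.4593 nm


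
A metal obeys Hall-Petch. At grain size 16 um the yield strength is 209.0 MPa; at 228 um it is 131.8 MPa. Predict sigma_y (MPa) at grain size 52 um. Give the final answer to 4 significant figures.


sigma_y = sigma0 + k / sqrt(d)
1/sqrt(d1) = 1/sqrt(1.6e-05) = 250;  1/sqrt(d2) = 66.2266
k = (sigma1 - sigma2) / (1/sqrt(d1) - 1/sqrt(d2)) = (209.0 - 131.8) / (250 - 66.2266) = 0.420083 MPa*m^0.5
sigma0 = sigma1 - k/sqrt(d1) = 209.0 - 0.420083*250 = 103.979 MPa
sigma_y(d3) = 103.979 + 0.420083 / sqrt(5.2e-05) = 162.2 MPa


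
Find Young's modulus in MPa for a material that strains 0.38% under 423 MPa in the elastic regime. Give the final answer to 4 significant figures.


E = sigma / epsilon
epsilon = 0.38% = 3.8e-03
E = 423 / 3.8e-03
E = 111300 MPa


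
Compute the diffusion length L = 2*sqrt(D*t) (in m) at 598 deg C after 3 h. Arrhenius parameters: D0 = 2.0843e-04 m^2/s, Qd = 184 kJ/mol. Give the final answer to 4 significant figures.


Step 1: D = D0 * exp(-Qd/(R*T))
T = 871.15 K
D = 2.0843e-04 * exp(-184e3 / (8.314 * 871.15)) = 1.93116e-15 m^2/s
Step 2: L = 2*sqrt(D*t)
t = 3 h = 10800 s
L = 2*sqrt(1.93116e-15 * 10800) = 9.134e-06 m


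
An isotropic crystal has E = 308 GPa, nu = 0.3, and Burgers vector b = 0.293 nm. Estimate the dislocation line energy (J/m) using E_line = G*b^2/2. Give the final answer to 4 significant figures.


Step 1: G = E / (2*(1+nu))
G = 308 / (2*(1+0.3)) = 118.462 GPa = 1.18462e+11 Pa
Step 2: E_line = G*b^2/2
b = 0.293 nm = 2.93e-10 m
E_line = 0.5 * 1.18462e+11 * (2.93e-10)^2 = 5.085e-09 J/m


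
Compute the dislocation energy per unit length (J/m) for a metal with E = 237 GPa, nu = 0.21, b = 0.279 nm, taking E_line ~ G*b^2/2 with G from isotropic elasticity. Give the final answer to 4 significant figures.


Step 1: G = E / (2*(1+nu))
G = 237 / (2*(1+0.21)) = 97.9339 GPa = 9.79339e+10 Pa
Step 2: E_line = G*b^2/2
b = 0.279 nm = 2.79e-10 m
E_line = 0.5 * 9.79339e+10 * (2.79e-10)^2 = 3.812e-09 J/m


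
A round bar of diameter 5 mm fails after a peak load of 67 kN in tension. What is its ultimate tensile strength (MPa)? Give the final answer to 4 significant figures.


A0 = pi*(d/2)^2 = pi*(5/2)^2 = 19.635 mm^2
UTS = F_max / A0 = 67*1000 / 19.635
UTS = 3412 MPa


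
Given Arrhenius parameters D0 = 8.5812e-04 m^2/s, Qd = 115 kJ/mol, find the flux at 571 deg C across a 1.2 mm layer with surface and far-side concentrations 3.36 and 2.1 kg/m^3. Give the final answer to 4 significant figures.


Step 1: D = D0 * exp(-Qd/(R*T))
T = 571 + 273.15 = 844.15 K
D = 8.5812e-04 * exp(-115e3 / (8.314 * 844.15)) = 6.56563e-11 m^2/s
Step 2: J = D * (C1 - C2) / dx
J = 6.56563e-11 * (3.36 - 2.1) / 1.2e-03
J = 6.894e-08 kg/(m^2*s)


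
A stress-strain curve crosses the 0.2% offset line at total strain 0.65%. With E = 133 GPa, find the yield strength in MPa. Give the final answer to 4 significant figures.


Offset strain = 0.002
Elastic strain at yield = total_strain - offset = 6.5e-03 - 0.002 = 4.5e-03
sigma_y = E * elastic_strain = 133000 * 4.5e-03
sigma_y = 598.5 MPa


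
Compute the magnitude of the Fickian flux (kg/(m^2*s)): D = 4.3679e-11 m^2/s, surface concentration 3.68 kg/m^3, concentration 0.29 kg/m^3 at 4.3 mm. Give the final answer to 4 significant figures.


J = -D * (dC/dx) = D * (C1 - C2) / dx
J = 4.3679e-11 * (3.68 - 0.29) / 4.3e-03
J = 3.444e-08 kg/(m^2*s)


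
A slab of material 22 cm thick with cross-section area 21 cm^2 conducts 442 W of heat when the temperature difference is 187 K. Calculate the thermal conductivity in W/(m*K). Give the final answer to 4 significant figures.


k = Q*L / (A*dT)
L = 0.22 m, A = 2.1e-03 m^2
k = 442 * 0.22 / (2.1e-03 * 187)
k = 247.6 W/(m*K)


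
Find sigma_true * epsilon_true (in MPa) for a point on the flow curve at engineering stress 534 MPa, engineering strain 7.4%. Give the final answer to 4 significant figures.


sigma_true = sigma_eng * (1 + epsilon_eng)
sigma_true = 534 * (1 + 0.074) = 573.516 MPa
epsilon_true = ln(1 + epsilon_eng)
epsilon_true = ln(1 + 0.074) = 0.07139
sigma_true * epsilon_true = 573.516 * 0.07139 = 40.94 MPa


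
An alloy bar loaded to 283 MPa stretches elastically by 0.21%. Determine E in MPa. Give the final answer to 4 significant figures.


E = sigma / epsilon
epsilon = 0.21% = 2.1e-03
E = 283 / 2.1e-03
E = 134800 MPa
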